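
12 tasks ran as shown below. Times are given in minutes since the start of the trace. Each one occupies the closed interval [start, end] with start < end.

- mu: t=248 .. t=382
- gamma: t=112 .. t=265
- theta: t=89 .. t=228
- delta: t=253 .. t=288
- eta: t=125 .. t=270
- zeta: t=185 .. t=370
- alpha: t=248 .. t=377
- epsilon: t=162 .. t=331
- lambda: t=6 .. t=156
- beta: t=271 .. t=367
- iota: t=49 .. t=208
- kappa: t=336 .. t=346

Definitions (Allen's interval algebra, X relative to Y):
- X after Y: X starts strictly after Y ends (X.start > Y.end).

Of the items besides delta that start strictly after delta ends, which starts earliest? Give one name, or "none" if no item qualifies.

Target delta = [t=253, t=288].
alpha [t=248, t=377] → contains → excluded.
beta [t=271, t=367] → overlapped-by → excluded.
epsilon [t=162, t=331] → contains → excluded.
eta [t=125, t=270] → overlaps → excluded.
gamma [t=112, t=265] → overlaps → excluded.
iota [t=49, t=208] → before → excluded.
kappa [t=336, t=346] → after → candidate.
lambda [t=6, t=156] → before → excluded.
mu [t=248, t=382] → contains → excluded.
theta [t=89, t=228] → before → excluded.
zeta [t=185, t=370] → contains → excluded.
Among candidates, earliest start is t=336 → kappa.

kappa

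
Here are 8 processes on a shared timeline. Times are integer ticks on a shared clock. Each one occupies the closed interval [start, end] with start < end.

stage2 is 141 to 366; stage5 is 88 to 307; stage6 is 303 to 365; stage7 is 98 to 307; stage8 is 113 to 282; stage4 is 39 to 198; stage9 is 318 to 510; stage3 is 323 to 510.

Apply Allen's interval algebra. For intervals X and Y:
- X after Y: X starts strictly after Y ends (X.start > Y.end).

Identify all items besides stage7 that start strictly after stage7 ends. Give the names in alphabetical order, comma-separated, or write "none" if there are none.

stage3, stage9

Target stage7 = [98, 307].
stage2 [141, 366] → overlapped-by → no.
stage3 [323, 510] → after → yes.
stage4 [39, 198] → overlaps → no.
stage5 [88, 307] → finished-by → no.
stage6 [303, 365] → overlapped-by → no.
stage8 [113, 282] → during → no.
stage9 [318, 510] → after → yes.
Result: stage3, stage9.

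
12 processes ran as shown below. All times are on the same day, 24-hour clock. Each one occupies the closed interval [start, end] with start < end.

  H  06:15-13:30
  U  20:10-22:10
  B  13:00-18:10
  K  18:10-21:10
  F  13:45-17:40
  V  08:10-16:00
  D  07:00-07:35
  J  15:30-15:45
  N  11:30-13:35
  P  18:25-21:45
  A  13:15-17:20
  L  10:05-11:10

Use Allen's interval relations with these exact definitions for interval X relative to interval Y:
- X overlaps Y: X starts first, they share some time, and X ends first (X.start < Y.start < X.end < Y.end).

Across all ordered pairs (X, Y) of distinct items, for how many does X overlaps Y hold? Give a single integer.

Checking all 132 ordered pairs for relation 'overlaps'; matching pairs in alphabetical order:
(A, F): A overlaps F ✓
(H, A): H overlaps A ✓
(H, B): H overlaps B ✓
(H, N): H overlaps N ✓
(H, V): H overlaps V ✓
(K, P): K overlaps P ✓
(K, U): K overlaps U ✓
(N, A): N overlaps A ✓
(N, B): N overlaps B ✓
(P, U): P overlaps U ✓
(V, A): V overlaps A ✓
(V, B): V overlaps B ✓
(V, F): V overlaps F ✓
Count: 13.

13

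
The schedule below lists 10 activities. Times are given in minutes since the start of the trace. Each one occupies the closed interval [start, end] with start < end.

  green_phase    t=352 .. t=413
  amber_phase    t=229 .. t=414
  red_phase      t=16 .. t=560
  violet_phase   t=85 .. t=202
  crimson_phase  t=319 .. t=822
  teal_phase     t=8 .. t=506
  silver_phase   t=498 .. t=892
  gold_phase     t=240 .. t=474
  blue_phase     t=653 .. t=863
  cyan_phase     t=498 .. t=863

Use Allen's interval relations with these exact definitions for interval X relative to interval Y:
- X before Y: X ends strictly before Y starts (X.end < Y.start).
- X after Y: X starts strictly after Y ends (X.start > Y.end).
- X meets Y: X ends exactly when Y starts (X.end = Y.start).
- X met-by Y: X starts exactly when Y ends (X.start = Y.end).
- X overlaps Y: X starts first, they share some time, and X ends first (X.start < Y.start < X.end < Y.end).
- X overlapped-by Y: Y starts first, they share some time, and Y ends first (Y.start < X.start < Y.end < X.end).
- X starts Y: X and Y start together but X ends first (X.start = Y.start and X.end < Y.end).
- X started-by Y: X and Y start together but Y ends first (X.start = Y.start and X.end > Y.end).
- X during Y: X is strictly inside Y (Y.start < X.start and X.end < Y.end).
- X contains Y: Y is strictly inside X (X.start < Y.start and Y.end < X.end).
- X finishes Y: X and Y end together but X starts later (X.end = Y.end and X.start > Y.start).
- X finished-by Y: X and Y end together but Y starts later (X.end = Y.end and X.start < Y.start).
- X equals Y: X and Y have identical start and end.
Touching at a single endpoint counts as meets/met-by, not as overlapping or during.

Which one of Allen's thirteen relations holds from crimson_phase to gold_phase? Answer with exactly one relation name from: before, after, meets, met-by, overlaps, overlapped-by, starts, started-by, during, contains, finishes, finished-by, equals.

overlapped-by

crimson_phase = [t=319, t=822]; gold_phase = [t=240, t=474].
Compare endpoints: crimson_phase.start > gold_phase.start, crimson_phase.start < gold_phase.end, crimson_phase.end > gold_phase.start, crimson_phase.end > gold_phase.end.
That pattern is 'overlapped-by'.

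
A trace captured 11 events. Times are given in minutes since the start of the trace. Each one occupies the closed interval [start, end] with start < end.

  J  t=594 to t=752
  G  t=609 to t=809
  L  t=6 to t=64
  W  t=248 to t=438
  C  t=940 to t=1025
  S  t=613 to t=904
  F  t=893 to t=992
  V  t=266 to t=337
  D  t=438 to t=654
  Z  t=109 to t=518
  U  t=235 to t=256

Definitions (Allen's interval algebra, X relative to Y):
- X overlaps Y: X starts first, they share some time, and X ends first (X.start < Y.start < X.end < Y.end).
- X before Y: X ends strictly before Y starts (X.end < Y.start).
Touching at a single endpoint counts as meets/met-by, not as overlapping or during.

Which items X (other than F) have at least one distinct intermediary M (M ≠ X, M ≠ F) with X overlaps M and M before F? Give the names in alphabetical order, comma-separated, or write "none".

D, J, U, Z

Target F = [t=893, t=992].
Intermediaries M with M before F: D, G, J, L, U, V, W, Z.
Via D — items with X overlaps D: Z.
Via G — items with X overlaps G: D, J.
Via J — items with X overlaps J: D.
Via L — items with X overlaps L: none.
Via U — items with X overlaps U: none.
Via V — items with X overlaps V: none.
Via W — items with X overlaps W: U.
Via Z — items with X overlaps Z: none.
Union: D, J, U, Z.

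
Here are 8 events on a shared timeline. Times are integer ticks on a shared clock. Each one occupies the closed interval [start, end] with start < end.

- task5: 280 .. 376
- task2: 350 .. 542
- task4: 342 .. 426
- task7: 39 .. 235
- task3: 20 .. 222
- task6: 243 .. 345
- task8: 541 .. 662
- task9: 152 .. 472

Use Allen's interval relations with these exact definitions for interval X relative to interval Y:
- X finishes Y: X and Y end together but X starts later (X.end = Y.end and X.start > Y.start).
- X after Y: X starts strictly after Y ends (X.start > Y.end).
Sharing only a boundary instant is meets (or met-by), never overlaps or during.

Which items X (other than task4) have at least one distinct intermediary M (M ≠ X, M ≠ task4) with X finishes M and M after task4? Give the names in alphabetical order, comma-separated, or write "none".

none

Target task4 = [342, 426].
Intermediaries M with M after task4: task8.
Via task8 — items with X finishes task8: none.
Union: none.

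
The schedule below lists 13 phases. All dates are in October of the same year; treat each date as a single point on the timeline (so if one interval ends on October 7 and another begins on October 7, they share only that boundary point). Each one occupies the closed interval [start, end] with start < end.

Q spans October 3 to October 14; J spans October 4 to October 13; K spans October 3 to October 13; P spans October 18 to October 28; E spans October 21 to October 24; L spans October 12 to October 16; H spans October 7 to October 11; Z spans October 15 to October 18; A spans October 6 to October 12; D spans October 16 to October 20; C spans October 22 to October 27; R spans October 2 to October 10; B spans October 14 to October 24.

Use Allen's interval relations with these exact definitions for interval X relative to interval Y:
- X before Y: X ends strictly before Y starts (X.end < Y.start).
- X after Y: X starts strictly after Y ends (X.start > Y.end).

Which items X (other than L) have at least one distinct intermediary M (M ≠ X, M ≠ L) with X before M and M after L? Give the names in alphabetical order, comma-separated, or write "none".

Target L = [October 12, October 16].
Intermediaries M with M after L: C, E, P.
Via C — items with X before C: A, D, H, J, K, Q, R, Z.
Via E — items with X before E: A, D, H, J, K, Q, R, Z.
Via P — items with X before P: A, H, J, K, Q, R.
Union: A, D, H, J, K, Q, R, Z.

A, D, H, J, K, Q, R, Z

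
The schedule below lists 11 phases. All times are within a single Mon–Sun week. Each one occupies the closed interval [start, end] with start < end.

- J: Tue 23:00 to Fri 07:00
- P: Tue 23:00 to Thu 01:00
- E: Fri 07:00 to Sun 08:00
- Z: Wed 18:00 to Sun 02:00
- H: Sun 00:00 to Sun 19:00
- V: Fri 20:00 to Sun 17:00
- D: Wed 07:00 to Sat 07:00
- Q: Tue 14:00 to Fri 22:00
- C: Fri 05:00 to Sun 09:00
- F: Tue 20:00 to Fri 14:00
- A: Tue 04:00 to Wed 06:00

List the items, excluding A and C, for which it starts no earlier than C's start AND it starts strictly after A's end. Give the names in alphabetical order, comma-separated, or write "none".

Conditions: its start is no earlier than C's start (X.start >= Fri 05:00) AND its start is strictly after A's end (X.start > Wed 06:00).
D: start Wed 07:00 >= Fri 05:00? ✗; start Wed 07:00 > Wed 06:00? ✓ → no.
E: start Fri 07:00 >= Fri 05:00? ✓; start Fri 07:00 > Wed 06:00? ✓ → yes.
F: start Tue 20:00 >= Fri 05:00? ✗; start Tue 20:00 > Wed 06:00? ✗ → no.
H: start Sun 00:00 >= Fri 05:00? ✓; start Sun 00:00 > Wed 06:00? ✓ → yes.
J: start Tue 23:00 >= Fri 05:00? ✗; start Tue 23:00 > Wed 06:00? ✗ → no.
P: start Tue 23:00 >= Fri 05:00? ✗; start Tue 23:00 > Wed 06:00? ✗ → no.
Q: start Tue 14:00 >= Fri 05:00? ✗; start Tue 14:00 > Wed 06:00? ✗ → no.
V: start Fri 20:00 >= Fri 05:00? ✓; start Fri 20:00 > Wed 06:00? ✓ → yes.
Z: start Wed 18:00 >= Fri 05:00? ✗; start Wed 18:00 > Wed 06:00? ✓ → no.
Result: E, H, V.

E, H, V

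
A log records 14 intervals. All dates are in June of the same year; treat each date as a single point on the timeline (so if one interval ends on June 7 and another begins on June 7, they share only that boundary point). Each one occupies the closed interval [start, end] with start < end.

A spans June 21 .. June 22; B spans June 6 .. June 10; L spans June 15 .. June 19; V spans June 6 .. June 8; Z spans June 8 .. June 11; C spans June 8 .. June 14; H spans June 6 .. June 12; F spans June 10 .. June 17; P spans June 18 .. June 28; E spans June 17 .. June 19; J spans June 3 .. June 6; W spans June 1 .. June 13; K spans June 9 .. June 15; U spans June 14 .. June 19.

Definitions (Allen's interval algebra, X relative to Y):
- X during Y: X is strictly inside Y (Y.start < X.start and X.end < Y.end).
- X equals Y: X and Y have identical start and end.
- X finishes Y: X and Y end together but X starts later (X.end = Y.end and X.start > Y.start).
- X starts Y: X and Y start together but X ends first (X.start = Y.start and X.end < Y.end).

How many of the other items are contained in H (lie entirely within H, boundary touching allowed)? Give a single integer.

Target H = [June 6, June 12].
A [June 21, June 22] → after → no.
B [June 6, June 10] → starts → counts.
C [June 8, June 14] → overlapped-by → no.
E [June 17, June 19] → after → no.
F [June 10, June 17] → overlapped-by → no.
J [June 3, June 6] → meets → no.
K [June 9, June 15] → overlapped-by → no.
L [June 15, June 19] → after → no.
P [June 18, June 28] → after → no.
U [June 14, June 19] → after → no.
V [June 6, June 8] → starts → counts.
W [June 1, June 13] → contains → no.
Z [June 8, June 11] → during → counts.
Total: 3.

3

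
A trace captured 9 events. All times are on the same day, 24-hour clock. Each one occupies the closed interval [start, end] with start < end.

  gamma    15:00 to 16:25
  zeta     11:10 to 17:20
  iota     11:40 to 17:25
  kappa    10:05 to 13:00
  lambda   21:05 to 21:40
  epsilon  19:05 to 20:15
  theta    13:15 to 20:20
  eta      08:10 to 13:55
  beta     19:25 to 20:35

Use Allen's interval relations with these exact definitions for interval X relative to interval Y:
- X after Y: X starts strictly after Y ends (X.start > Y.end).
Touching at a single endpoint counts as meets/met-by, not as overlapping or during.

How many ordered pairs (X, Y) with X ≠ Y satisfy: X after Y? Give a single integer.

21

Checking all 72 ordered pairs for relation 'after'; matching pairs in alphabetical order:
(beta, eta): beta after eta ✓
(beta, gamma): beta after gamma ✓
(beta, iota): beta after iota ✓
(beta, kappa): beta after kappa ✓
(beta, zeta): beta after zeta ✓
(epsilon, eta): epsilon after eta ✓
(epsilon, gamma): epsilon after gamma ✓
(epsilon, iota): epsilon after iota ✓
(epsilon, kappa): epsilon after kappa ✓
(epsilon, zeta): epsilon after zeta ✓
(gamma, eta): gamma after eta ✓
(gamma, kappa): gamma after kappa ✓
(lambda, beta): lambda after beta ✓
(lambda, epsilon): lambda after epsilon ✓
(lambda, eta): lambda after eta ✓
(lambda, gamma): lambda after gamma ✓
(lambda, iota): lambda after iota ✓
(lambda, kappa): lambda after kappa ✓
(lambda, theta): lambda after theta ✓
(lambda, zeta): lambda after zeta ✓
(theta, kappa): theta after kappa ✓
Count: 21.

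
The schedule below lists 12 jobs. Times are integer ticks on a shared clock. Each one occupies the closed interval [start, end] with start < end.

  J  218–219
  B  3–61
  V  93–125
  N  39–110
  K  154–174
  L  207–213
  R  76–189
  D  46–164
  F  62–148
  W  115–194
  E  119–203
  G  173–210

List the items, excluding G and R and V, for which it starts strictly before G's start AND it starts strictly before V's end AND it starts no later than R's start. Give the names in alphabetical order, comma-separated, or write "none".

B, D, F, N

Conditions: its start is strictly before G's start (X.start < 173) AND its start is strictly before V's end (X.start < 125) AND its start is no later than R's start (X.start <= 76).
B: start 3 < 173? ✓; start 3 < 125? ✓; start 3 <= 76? ✓ → yes.
D: start 46 < 173? ✓; start 46 < 125? ✓; start 46 <= 76? ✓ → yes.
E: start 119 < 173? ✓; start 119 < 125? ✓; start 119 <= 76? ✗ → no.
F: start 62 < 173? ✓; start 62 < 125? ✓; start 62 <= 76? ✓ → yes.
J: start 218 < 173? ✗; start 218 < 125? ✗; start 218 <= 76? ✗ → no.
K: start 154 < 173? ✓; start 154 < 125? ✗; start 154 <= 76? ✗ → no.
L: start 207 < 173? ✗; start 207 < 125? ✗; start 207 <= 76? ✗ → no.
N: start 39 < 173? ✓; start 39 < 125? ✓; start 39 <= 76? ✓ → yes.
W: start 115 < 173? ✓; start 115 < 125? ✓; start 115 <= 76? ✗ → no.
Result: B, D, F, N.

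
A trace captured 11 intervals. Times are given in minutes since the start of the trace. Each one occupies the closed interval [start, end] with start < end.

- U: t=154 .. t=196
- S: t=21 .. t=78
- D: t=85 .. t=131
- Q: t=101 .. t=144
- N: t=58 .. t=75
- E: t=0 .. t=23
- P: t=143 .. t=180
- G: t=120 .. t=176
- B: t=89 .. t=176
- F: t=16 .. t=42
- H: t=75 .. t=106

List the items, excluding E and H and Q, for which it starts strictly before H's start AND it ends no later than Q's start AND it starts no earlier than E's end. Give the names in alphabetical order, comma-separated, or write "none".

N

Conditions: its start is strictly before H's start (X.start < t=75) AND its end is no later than Q's start (X.end <= t=101) AND its start is no earlier than E's end (X.start >= t=23).
B: start t=89 < t=75? ✗; end t=176 <= t=101? ✗; start t=89 >= t=23? ✓ → no.
D: start t=85 < t=75? ✗; end t=131 <= t=101? ✗; start t=85 >= t=23? ✓ → no.
F: start t=16 < t=75? ✓; end t=42 <= t=101? ✓; start t=16 >= t=23? ✗ → no.
G: start t=120 < t=75? ✗; end t=176 <= t=101? ✗; start t=120 >= t=23? ✓ → no.
N: start t=58 < t=75? ✓; end t=75 <= t=101? ✓; start t=58 >= t=23? ✓ → yes.
P: start t=143 < t=75? ✗; end t=180 <= t=101? ✗; start t=143 >= t=23? ✓ → no.
S: start t=21 < t=75? ✓; end t=78 <= t=101? ✓; start t=21 >= t=23? ✗ → no.
U: start t=154 < t=75? ✗; end t=196 <= t=101? ✗; start t=154 >= t=23? ✓ → no.
Result: N.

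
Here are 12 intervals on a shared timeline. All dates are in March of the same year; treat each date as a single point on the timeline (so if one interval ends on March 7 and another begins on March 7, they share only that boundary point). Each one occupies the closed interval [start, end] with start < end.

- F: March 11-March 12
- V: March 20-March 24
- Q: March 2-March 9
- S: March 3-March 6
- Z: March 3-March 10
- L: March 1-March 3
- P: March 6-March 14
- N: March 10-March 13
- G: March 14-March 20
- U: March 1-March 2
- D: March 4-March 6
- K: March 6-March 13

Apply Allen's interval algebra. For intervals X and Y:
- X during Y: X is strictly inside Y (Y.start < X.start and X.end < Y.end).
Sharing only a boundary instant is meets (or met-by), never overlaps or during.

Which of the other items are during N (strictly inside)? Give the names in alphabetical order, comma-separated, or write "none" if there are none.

F

Target N = [March 10, March 13].
D [March 4, March 6] → before → no.
F [March 11, March 12] → during → yes.
G [March 14, March 20] → after → no.
K [March 6, March 13] → finished-by → no.
L [March 1, March 3] → before → no.
P [March 6, March 14] → contains → no.
Q [March 2, March 9] → before → no.
S [March 3, March 6] → before → no.
U [March 1, March 2] → before → no.
V [March 20, March 24] → after → no.
Z [March 3, March 10] → meets → no.
Result: F.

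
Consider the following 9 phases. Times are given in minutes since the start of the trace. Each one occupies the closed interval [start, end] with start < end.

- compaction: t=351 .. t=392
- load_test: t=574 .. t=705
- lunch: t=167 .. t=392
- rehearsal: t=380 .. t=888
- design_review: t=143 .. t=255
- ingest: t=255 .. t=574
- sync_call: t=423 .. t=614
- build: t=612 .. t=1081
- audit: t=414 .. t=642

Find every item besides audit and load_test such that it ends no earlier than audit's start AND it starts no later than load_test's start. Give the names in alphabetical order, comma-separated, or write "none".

Conditions: its end is no earlier than audit's start (X.end >= t=414) AND its start is no later than load_test's start (X.start <= t=574).
build: end t=1081 >= t=414? ✓; start t=612 <= t=574? ✗ → no.
compaction: end t=392 >= t=414? ✗; start t=351 <= t=574? ✓ → no.
design_review: end t=255 >= t=414? ✗; start t=143 <= t=574? ✓ → no.
ingest: end t=574 >= t=414? ✓; start t=255 <= t=574? ✓ → yes.
lunch: end t=392 >= t=414? ✗; start t=167 <= t=574? ✓ → no.
rehearsal: end t=888 >= t=414? ✓; start t=380 <= t=574? ✓ → yes.
sync_call: end t=614 >= t=414? ✓; start t=423 <= t=574? ✓ → yes.
Result: ingest, rehearsal, sync_call.

ingest, rehearsal, sync_call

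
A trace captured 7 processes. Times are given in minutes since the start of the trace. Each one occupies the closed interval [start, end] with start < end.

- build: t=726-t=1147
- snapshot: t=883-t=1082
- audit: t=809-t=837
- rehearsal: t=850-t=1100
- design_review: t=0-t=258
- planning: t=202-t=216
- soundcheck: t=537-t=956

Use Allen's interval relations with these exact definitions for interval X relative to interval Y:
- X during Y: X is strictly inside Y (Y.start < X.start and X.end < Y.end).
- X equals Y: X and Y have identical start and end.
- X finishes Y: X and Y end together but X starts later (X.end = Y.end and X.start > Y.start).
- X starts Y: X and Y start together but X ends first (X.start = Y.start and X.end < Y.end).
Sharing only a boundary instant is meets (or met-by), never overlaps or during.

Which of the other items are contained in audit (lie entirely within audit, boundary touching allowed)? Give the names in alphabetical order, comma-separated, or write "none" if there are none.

Target audit = [t=809, t=837].
build [t=726, t=1147] → contains → no.
design_review [t=0, t=258] → before → no.
planning [t=202, t=216] → before → no.
rehearsal [t=850, t=1100] → after → no.
snapshot [t=883, t=1082] → after → no.
soundcheck [t=537, t=956] → contains → no.
Result: none.

none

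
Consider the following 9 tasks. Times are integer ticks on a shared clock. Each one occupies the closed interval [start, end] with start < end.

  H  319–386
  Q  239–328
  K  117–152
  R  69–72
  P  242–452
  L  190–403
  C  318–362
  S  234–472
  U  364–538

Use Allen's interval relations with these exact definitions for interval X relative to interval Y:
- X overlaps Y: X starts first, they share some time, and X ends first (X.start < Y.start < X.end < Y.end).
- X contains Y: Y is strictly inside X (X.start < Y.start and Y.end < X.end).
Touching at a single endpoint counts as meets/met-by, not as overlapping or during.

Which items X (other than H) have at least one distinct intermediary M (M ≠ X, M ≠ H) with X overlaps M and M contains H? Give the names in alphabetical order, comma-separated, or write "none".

Target H = [319, 386].
Intermediaries M with M contains H: L, P, S.
Via L — items with X overlaps L: none.
Via P — items with X overlaps P: L, Q.
Via S — items with X overlaps S: L.
Union: L, Q.

L, Q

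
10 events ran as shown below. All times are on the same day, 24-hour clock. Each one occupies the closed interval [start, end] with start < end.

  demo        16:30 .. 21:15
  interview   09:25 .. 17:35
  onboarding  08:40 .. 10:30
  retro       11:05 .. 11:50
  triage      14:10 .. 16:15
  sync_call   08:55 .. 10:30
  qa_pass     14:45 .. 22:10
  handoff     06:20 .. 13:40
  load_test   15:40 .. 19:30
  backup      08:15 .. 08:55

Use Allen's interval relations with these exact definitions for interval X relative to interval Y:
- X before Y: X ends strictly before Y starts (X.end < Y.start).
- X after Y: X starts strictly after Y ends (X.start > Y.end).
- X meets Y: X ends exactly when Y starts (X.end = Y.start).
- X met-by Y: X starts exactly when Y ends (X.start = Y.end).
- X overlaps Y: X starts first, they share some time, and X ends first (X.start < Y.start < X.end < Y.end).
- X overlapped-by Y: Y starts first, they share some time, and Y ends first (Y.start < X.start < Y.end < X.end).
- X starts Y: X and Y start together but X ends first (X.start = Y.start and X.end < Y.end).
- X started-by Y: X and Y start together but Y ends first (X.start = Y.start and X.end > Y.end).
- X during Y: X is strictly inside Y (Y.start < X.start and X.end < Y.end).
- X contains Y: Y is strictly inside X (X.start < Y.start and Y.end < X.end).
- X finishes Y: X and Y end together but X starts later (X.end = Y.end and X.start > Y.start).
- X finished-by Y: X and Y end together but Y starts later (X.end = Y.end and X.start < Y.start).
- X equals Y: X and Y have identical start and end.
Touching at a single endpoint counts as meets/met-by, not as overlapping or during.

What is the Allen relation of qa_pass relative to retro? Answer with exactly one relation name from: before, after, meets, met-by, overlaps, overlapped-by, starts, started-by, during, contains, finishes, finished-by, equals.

after

qa_pass = [14:45, 22:10]; retro = [11:05, 11:50].
Compare endpoints: qa_pass.start > retro.start, qa_pass.start > retro.end, qa_pass.end > retro.start, qa_pass.end > retro.end.
That pattern is 'after'.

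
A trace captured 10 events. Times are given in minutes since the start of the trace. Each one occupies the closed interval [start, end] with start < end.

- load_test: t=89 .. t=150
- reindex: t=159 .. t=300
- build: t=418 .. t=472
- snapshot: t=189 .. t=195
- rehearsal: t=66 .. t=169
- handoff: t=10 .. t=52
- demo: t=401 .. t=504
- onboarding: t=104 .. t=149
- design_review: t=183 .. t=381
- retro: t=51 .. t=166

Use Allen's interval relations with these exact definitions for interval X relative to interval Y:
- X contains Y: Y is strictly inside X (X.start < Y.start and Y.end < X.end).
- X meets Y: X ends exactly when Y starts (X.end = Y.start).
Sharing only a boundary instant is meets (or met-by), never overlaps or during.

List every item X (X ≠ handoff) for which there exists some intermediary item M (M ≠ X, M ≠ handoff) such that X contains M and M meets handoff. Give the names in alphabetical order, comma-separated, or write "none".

Target handoff = [t=10, t=52].
Intermediaries M with M meets handoff: none.
Union: none.

none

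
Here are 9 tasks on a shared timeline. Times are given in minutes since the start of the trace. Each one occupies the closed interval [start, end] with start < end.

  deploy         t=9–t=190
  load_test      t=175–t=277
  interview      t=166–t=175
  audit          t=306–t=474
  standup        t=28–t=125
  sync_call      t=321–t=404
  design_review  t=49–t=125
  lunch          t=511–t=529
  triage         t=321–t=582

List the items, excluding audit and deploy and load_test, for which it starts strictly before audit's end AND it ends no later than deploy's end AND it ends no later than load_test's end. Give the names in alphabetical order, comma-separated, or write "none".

Conditions: its start is strictly before audit's end (X.start < t=474) AND its end is no later than deploy's end (X.end <= t=190) AND its end is no later than load_test's end (X.end <= t=277).
design_review: start t=49 < t=474? ✓; end t=125 <= t=190? ✓; end t=125 <= t=277? ✓ → yes.
interview: start t=166 < t=474? ✓; end t=175 <= t=190? ✓; end t=175 <= t=277? ✓ → yes.
lunch: start t=511 < t=474? ✗; end t=529 <= t=190? ✗; end t=529 <= t=277? ✗ → no.
standup: start t=28 < t=474? ✓; end t=125 <= t=190? ✓; end t=125 <= t=277? ✓ → yes.
sync_call: start t=321 < t=474? ✓; end t=404 <= t=190? ✗; end t=404 <= t=277? ✗ → no.
triage: start t=321 < t=474? ✓; end t=582 <= t=190? ✗; end t=582 <= t=277? ✗ → no.
Result: design_review, interview, standup.

design_review, interview, standup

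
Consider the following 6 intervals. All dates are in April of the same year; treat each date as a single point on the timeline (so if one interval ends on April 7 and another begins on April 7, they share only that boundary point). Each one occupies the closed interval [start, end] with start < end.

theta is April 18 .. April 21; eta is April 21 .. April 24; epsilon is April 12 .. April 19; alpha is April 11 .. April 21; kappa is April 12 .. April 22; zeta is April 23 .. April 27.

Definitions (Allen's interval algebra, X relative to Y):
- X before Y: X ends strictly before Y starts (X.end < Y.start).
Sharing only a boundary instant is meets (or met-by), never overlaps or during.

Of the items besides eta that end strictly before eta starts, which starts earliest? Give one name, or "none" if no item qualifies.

Target eta = [April 21, April 24].
alpha [April 11, April 21] → meets → excluded.
epsilon [April 12, April 19] → before → candidate.
kappa [April 12, April 22] → overlaps → excluded.
theta [April 18, April 21] → meets → excluded.
zeta [April 23, April 27] → overlapped-by → excluded.
Among candidates, earliest start is April 12 → epsilon.

epsilon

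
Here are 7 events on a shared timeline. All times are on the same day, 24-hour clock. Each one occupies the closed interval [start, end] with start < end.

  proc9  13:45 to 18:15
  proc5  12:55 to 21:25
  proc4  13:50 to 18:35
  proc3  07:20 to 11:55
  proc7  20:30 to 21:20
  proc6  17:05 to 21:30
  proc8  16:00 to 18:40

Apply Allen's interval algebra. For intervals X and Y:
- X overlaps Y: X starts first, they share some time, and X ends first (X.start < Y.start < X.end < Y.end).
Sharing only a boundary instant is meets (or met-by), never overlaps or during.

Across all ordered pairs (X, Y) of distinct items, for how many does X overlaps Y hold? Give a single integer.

Checking all 42 ordered pairs for relation 'overlaps'; matching pairs in alphabetical order:
(proc4, proc6): proc4 overlaps proc6 ✓
(proc4, proc8): proc4 overlaps proc8 ✓
(proc5, proc6): proc5 overlaps proc6 ✓
(proc8, proc6): proc8 overlaps proc6 ✓
(proc9, proc4): proc9 overlaps proc4 ✓
(proc9, proc6): proc9 overlaps proc6 ✓
(proc9, proc8): proc9 overlaps proc8 ✓
Count: 7.

7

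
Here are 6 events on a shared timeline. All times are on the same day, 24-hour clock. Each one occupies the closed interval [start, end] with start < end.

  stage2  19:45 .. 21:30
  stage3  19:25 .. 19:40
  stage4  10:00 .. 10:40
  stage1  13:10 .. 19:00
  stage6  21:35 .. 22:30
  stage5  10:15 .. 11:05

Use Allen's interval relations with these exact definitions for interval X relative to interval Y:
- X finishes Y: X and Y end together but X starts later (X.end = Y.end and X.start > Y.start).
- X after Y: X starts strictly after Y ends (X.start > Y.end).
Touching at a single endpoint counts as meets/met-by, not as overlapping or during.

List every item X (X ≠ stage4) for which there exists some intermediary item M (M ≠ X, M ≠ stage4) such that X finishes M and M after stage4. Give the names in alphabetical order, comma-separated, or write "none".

none

Target stage4 = [10:00, 10:40].
Intermediaries M with M after stage4: stage1, stage2, stage3, stage6.
Via stage1 — items with X finishes stage1: none.
Via stage2 — items with X finishes stage2: none.
Via stage3 — items with X finishes stage3: none.
Via stage6 — items with X finishes stage6: none.
Union: none.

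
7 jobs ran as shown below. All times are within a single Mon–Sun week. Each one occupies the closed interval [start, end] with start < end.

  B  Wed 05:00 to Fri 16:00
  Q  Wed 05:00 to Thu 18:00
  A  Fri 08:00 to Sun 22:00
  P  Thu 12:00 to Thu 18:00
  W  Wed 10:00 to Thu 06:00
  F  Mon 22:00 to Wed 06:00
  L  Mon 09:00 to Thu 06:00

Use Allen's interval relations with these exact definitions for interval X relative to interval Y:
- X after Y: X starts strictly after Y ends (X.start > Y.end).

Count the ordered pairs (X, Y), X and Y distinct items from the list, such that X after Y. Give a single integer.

9

Checking all 42 ordered pairs for relation 'after'; matching pairs in alphabetical order:
(A, F): A after F ✓
(A, L): A after L ✓
(A, P): A after P ✓
(A, Q): A after Q ✓
(A, W): A after W ✓
(P, F): P after F ✓
(P, L): P after L ✓
(P, W): P after W ✓
(W, F): W after F ✓
Count: 9.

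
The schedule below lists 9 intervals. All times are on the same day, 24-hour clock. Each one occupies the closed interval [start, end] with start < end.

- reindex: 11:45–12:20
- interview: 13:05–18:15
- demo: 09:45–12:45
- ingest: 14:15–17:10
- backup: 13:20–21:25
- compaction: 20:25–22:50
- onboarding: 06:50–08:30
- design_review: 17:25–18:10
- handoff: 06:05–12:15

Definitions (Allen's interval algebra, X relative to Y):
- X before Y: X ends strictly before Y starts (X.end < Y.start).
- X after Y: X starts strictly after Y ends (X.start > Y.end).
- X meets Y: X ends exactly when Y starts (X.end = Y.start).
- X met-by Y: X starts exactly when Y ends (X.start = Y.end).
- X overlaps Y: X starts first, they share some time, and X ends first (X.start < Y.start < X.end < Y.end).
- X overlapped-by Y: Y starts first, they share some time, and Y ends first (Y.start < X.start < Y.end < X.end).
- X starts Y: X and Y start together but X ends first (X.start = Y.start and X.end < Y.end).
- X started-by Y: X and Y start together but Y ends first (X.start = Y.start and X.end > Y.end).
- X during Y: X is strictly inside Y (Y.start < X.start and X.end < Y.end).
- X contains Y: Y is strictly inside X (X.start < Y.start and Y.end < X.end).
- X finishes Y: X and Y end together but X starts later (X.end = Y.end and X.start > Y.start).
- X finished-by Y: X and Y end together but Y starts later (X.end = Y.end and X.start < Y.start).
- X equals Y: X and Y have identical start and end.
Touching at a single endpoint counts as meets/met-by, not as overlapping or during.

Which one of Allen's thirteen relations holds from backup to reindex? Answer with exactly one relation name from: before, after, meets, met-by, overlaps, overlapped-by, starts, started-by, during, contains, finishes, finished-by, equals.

backup = [13:20, 21:25]; reindex = [11:45, 12:20].
Compare endpoints: backup.start > reindex.start, backup.start > reindex.end, backup.end > reindex.start, backup.end > reindex.end.
That pattern is 'after'.

after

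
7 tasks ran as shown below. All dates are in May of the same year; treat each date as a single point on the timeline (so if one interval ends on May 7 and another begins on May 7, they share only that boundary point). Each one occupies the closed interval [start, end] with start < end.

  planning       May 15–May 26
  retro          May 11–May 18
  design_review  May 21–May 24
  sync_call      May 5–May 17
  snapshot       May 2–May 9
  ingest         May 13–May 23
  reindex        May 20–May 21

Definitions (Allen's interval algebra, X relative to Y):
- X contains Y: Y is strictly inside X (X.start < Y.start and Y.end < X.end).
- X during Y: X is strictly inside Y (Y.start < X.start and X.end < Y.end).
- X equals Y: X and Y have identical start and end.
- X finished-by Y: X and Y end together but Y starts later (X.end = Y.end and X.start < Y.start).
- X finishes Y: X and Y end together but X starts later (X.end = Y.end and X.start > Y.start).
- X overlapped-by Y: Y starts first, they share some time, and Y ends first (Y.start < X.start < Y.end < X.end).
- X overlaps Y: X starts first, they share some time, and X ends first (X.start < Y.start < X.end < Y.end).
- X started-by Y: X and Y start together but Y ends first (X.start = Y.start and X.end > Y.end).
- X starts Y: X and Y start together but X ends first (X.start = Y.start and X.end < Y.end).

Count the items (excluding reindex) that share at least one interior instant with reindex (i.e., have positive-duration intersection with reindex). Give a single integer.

Target reindex = [May 20, May 21].
design_review [May 21, May 24] → met-by → no.
ingest [May 13, May 23] → contains → counts.
planning [May 15, May 26] → contains → counts.
retro [May 11, May 18] → before → no.
snapshot [May 2, May 9] → before → no.
sync_call [May 5, May 17] → before → no.
Total: 2.

2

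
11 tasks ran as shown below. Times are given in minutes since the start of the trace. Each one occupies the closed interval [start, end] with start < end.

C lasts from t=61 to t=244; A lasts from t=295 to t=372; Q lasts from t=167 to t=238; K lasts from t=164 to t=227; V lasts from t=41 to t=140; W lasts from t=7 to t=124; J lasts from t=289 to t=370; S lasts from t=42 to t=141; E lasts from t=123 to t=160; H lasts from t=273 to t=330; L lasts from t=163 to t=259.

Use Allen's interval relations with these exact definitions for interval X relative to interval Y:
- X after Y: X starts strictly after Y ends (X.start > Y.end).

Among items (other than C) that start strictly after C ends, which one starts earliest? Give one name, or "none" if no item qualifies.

H

Target C = [t=61, t=244].
A [t=295, t=372] → after → candidate.
E [t=123, t=160] → during → excluded.
H [t=273, t=330] → after → candidate.
J [t=289, t=370] → after → candidate.
K [t=164, t=227] → during → excluded.
L [t=163, t=259] → overlapped-by → excluded.
Q [t=167, t=238] → during → excluded.
S [t=42, t=141] → overlaps → excluded.
V [t=41, t=140] → overlaps → excluded.
W [t=7, t=124] → overlaps → excluded.
Among candidates, earliest start is t=273 → H.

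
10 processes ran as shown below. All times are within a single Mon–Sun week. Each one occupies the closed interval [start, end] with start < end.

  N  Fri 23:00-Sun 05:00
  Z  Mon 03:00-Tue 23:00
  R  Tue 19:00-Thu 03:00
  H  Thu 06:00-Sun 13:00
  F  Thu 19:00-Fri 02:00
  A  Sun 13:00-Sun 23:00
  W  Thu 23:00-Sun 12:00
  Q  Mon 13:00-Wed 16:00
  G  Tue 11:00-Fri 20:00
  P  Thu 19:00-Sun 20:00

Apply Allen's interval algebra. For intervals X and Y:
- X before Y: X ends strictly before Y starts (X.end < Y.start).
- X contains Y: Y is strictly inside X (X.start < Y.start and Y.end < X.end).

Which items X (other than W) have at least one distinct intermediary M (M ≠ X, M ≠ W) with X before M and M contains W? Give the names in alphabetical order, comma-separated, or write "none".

Q, R, Z

Target W = [Thu 23:00, Sun 12:00].
Intermediaries M with M contains W: H, P.
Via H — items with X before H: Q, R, Z.
Via P — items with X before P: Q, R, Z.
Union: Q, R, Z.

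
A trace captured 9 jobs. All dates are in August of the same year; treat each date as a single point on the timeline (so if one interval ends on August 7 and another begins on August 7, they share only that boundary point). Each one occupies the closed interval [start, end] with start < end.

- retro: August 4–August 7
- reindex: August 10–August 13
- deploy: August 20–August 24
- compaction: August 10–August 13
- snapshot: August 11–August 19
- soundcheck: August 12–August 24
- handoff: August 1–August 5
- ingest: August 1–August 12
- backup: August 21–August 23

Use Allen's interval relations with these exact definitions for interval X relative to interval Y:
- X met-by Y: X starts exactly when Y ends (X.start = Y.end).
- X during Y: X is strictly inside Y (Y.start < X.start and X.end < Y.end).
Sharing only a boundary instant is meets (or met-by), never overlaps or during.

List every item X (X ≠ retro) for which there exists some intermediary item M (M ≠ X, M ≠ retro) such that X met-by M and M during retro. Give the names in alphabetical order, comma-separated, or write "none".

Target retro = [August 4, August 7].
Intermediaries M with M during retro: none.
Union: none.

none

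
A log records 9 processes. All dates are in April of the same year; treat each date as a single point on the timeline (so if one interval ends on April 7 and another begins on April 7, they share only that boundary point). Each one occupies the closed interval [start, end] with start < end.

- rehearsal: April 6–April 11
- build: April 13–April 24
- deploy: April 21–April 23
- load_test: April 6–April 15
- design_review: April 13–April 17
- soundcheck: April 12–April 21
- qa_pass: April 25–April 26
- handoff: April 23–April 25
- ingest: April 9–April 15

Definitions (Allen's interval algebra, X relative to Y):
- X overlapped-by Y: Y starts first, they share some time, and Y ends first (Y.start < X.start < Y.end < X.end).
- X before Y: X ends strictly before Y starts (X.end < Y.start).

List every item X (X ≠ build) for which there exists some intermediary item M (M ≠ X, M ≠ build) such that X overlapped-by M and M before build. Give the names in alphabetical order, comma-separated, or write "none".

ingest

Target build = [April 13, April 24].
Intermediaries M with M before build: rehearsal.
Via rehearsal — items with X overlapped-by rehearsal: ingest.
Union: ingest.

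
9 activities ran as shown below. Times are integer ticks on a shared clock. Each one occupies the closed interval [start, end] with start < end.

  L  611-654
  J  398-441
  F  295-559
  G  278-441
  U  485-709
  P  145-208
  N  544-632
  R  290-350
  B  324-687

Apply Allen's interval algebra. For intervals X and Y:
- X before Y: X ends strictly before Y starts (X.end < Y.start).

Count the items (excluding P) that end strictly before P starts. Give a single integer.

Target P = [145, 208].
B [324, 687] → after → no.
F [295, 559] → after → no.
G [278, 441] → after → no.
J [398, 441] → after → no.
L [611, 654] → after → no.
N [544, 632] → after → no.
R [290, 350] → after → no.
U [485, 709] → after → no.
Total: 0.

0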